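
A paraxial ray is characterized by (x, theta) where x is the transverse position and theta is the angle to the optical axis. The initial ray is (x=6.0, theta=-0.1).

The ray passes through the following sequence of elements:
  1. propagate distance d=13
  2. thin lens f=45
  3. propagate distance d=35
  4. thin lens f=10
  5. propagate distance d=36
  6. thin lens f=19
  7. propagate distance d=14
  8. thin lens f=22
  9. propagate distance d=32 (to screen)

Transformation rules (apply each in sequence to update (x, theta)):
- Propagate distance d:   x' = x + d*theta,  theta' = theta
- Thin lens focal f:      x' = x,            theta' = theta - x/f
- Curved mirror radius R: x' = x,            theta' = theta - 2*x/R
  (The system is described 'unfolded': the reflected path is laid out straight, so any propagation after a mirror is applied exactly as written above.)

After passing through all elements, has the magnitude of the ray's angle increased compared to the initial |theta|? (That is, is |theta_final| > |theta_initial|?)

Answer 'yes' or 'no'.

Initial: x=6.0000 theta=-0.1000
After 1 (propagate distance d=13): x=4.7000 theta=-0.1000
After 2 (thin lens f=45): x=4.7000 theta=-46/225 (≈-0.2044)
After 3 (propagate distance d=35): x=-221/90 (≈-2.4556) theta=-46/225 (≈-0.2044)
After 4 (thin lens f=10): x=-221/90 (≈-2.4556) theta=37/900 (≈0.0411)
After 5 (propagate distance d=36): x=-439/450 (≈-0.9756) theta=37/900 (≈0.0411)
After 6 (thin lens f=19): x=-439/450 (≈-0.9756) theta=527/5700 (≈0.0925)
After 7 (propagate distance d=14): x=1363/4275 (≈0.3188) theta=527/5700 (≈0.0925)
After 8 (thin lens f=22): x=1363/4275 (≈0.3188) theta=2933/37620 (≈0.0780)
After 9 (propagate distance d=32 (to screen)): x=132313/47025 (≈2.8137) theta=2933/37620 (≈0.0780)
|theta_initial|=0.1000 |theta_final|=2933/37620 (≈0.0780) -> not increased

Answer: no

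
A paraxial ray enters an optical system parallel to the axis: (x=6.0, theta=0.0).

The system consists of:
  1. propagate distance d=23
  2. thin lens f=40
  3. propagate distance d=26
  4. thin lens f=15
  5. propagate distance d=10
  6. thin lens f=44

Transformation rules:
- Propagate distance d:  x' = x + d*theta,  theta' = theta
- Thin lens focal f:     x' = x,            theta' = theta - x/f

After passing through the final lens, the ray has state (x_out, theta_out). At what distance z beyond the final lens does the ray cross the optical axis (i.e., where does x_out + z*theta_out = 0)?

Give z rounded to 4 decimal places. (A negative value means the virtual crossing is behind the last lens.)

Answer: -2.9431

Derivation:
Initial: x=6.0000 theta=0.0000
After 1 (propagate distance d=23): x=6.0000 theta=0.0000
After 2 (thin lens f=40): x=6.0000 theta=-0.1500
After 3 (propagate distance d=26): x=2.1000 theta=-0.1500
After 4 (thin lens f=15): x=2.1000 theta=-0.2900
After 5 (propagate distance d=10): x=-0.8000 theta=-0.2900
After 6 (thin lens f=44): x=-0.8000 theta=-299/1100 (≈-0.2718)
z_focus = -x_out/theta_out = -(-0.8000)/(-299/1100) = -880/299 ≈ -2.9431
Rounded to 4 decimal places: z = -2.9431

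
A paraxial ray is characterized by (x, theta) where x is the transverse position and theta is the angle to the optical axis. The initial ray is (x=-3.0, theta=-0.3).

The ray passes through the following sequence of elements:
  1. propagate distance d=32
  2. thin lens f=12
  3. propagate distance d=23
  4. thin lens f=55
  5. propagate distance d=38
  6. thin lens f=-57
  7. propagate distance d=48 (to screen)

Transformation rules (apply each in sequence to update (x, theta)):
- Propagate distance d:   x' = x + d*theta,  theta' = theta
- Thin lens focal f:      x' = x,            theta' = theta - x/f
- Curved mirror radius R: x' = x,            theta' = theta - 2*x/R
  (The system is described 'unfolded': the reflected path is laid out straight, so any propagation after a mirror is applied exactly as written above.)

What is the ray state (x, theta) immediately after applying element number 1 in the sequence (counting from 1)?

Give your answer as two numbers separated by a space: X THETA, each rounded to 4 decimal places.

Initial: x=-3.0000 theta=-0.3000
After 1 (propagate distance d=32): x=-12.6000 theta=-0.3000
Rounded to 4 decimal places: x = -12.6000, theta = -0.3000

Answer: -12.6000 -0.3000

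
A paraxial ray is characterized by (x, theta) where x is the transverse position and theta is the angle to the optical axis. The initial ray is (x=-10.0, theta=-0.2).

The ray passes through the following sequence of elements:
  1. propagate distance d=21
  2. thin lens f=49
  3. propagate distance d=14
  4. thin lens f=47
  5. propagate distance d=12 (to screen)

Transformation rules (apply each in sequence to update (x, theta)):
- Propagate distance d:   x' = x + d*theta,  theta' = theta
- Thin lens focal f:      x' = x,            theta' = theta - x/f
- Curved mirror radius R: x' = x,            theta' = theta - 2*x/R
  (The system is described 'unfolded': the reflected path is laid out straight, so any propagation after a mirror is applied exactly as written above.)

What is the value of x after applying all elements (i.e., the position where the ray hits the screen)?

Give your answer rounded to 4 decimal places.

Initial: x=-10.0000 theta=-0.2000
After 1 (propagate distance d=21): x=-14.2000 theta=-0.2000
After 2 (thin lens f=49): x=-14.2000 theta=22/245 (≈0.0898)
After 3 (propagate distance d=14): x=-453/35 (≈-12.9429) theta=22/245 (≈0.0898)
After 4 (thin lens f=47): x=-453/35 (≈-12.9429) theta=841/2303 (≈0.3652)
After 5 (propagate distance d=12 (to screen)): x=-98577/11515 (≈-8.5607) theta=841/2303 (≈0.3652)
Rounded to 4 decimal places: x = -8.5607

Answer: -8.5607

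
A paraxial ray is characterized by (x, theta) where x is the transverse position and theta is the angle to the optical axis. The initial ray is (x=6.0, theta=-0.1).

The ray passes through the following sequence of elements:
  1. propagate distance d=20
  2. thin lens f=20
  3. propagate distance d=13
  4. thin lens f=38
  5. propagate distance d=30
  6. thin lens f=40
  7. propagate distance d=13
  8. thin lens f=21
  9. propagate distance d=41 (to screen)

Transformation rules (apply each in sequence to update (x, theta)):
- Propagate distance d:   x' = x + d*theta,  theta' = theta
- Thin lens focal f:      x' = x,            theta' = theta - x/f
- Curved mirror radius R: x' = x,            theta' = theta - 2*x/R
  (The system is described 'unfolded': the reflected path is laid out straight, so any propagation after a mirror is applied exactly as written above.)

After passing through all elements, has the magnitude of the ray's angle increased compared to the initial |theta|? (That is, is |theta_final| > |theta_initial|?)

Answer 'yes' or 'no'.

Initial: x=6.0000 theta=-0.1000
After 1 (propagate distance d=20): x=4.0000 theta=-0.1000
After 2 (thin lens f=20): x=4.0000 theta=-0.3000
After 3 (propagate distance d=13): x=0.1000 theta=-0.3000
After 4 (thin lens f=38): x=0.1000 theta=-23/76 (≈-0.3026)
After 5 (propagate distance d=30): x=-853/95 (≈-8.9789) theta=-23/76 (≈-0.3026)
After 6 (thin lens f=40): x=-853/95 (≈-8.9789) theta=-297/3800 (≈-0.0782)
After 7 (propagate distance d=13): x=-9.9950 theta=-297/3800 (≈-0.0782)
After 8 (thin lens f=21): x=-9.9950 theta=3968/9975 (≈0.3978)
After 9 (propagate distance d=41 (to screen)): x=503903/79800 (≈6.3146) theta=3968/9975 (≈0.3978)
|theta_initial|=0.1000 |theta_final|=3968/9975 (≈0.3978) -> increased

Answer: yes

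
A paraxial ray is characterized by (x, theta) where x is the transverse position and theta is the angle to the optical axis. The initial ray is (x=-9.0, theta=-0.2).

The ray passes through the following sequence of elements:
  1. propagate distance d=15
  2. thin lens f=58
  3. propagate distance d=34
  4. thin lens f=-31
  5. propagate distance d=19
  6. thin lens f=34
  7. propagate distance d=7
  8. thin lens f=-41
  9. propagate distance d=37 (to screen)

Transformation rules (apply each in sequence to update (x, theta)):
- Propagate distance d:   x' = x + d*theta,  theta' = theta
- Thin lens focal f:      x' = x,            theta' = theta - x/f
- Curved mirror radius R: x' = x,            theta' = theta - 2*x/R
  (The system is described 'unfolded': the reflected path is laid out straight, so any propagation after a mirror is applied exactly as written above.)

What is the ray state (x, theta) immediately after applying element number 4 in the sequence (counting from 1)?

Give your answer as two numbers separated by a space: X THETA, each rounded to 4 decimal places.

Initial: x=-9.0000 theta=-0.2000
After 1 (propagate distance d=15): x=-12.0000 theta=-0.2000
After 2 (thin lens f=58): x=-12.0000 theta=1/145 (≈0.0069)
After 3 (propagate distance d=34): x=-1706/145 (≈-11.7655) theta=1/145 (≈0.0069)
After 4 (thin lens f=-31): x=-1706/145 (≈-11.7655) theta=-335/899 (≈-0.3726)
Rounded to 4 decimal places: x = -11.7655, theta = -0.3726

Answer: -11.7655 -0.3726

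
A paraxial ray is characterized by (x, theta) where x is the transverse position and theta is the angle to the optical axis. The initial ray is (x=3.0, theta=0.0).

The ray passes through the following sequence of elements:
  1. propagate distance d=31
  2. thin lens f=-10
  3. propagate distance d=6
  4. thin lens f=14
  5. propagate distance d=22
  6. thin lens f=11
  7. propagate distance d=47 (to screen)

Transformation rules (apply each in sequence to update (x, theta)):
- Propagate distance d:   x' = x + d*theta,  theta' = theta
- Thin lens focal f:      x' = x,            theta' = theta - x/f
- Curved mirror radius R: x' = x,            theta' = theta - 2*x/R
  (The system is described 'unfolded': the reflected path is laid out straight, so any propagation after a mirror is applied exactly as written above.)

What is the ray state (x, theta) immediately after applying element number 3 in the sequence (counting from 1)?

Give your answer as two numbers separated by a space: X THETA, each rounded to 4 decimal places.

Initial: x=3.0000 theta=0.0000
After 1 (propagate distance d=31): x=3.0000 theta=0.0000
After 2 (thin lens f=-10): x=3.0000 theta=0.3000
After 3 (propagate distance d=6): x=4.8000 theta=0.3000
Rounded to 4 decimal places: x = 4.8000, theta = 0.3000

Answer: 4.8000 0.3000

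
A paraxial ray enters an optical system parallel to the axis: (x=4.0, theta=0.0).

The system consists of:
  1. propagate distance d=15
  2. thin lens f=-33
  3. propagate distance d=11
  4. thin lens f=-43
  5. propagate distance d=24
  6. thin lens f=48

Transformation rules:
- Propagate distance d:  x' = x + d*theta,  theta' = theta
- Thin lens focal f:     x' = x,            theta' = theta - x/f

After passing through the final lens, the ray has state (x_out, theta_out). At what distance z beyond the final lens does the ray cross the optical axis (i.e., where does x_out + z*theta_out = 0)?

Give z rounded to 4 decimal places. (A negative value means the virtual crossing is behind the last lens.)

Answer: -974.6939

Derivation:
Initial: x=4.0000 theta=0.0000
After 1 (propagate distance d=15): x=4.0000 theta=0.0000
After 2 (thin lens f=-33): x=4.0000 theta=4/33 (≈0.1212)
After 3 (propagate distance d=11): x=16/3 (≈5.3333) theta=4/33 (≈0.1212)
After 4 (thin lens f=-43): x=16/3 (≈5.3333) theta=116/473 (≈0.2452)
After 5 (propagate distance d=24): x=15920/1419 (≈11.2192) theta=116/473 (≈0.2452)
After 6 (thin lens f=48): x=15920/1419 (≈11.2192) theta=49/4257 (≈0.0115)
z_focus = -x_out/theta_out = -(15920/1419)/(49/4257) = -47760/49 ≈ -974.6939
Rounded to 4 decimal places: z = -974.6939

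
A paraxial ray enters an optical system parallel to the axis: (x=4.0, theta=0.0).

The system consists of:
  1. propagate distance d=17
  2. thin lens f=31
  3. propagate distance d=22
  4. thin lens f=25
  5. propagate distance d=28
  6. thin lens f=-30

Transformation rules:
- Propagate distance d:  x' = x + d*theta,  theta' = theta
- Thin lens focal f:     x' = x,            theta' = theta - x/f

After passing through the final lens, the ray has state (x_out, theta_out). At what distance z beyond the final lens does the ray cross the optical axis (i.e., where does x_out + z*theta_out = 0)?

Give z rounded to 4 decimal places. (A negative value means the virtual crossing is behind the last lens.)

Answer: -12.4843

Derivation:
Initial: x=4.0000 theta=0.0000
After 1 (propagate distance d=17): x=4.0000 theta=0.0000
After 2 (thin lens f=31): x=4.0000 theta=-4/31 (≈-0.1290)
After 3 (propagate distance d=22): x=36/31 (≈1.1613) theta=-4/31 (≈-0.1290)
After 4 (thin lens f=25): x=36/31 (≈1.1613) theta=-136/775 (≈-0.1755)
After 5 (propagate distance d=28): x=-2908/775 (≈-3.7523) theta=-136/775 (≈-0.1755)
After 6 (thin lens f=-30): x=-2908/775 (≈-3.7523) theta=-3494/11625 (≈-0.3006)
z_focus = -x_out/theta_out = -(-2908/775)/(-3494/11625) = -21810/1747 ≈ -12.4843
Rounded to 4 decimal places: z = -12.4843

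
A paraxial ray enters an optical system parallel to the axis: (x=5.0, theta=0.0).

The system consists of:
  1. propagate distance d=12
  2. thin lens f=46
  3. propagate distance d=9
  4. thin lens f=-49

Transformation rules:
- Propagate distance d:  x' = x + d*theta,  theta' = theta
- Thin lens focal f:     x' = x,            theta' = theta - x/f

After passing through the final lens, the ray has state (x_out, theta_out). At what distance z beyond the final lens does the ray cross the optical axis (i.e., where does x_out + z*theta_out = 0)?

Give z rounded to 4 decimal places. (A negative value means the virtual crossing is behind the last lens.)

Initial: x=5.0000 theta=0.0000
After 1 (propagate distance d=12): x=5.0000 theta=0.0000
After 2 (thin lens f=46): x=5.0000 theta=-5/46 (≈-0.1087)
After 3 (propagate distance d=9): x=185/46 (≈4.0217) theta=-5/46 (≈-0.1087)
After 4 (thin lens f=-49): x=185/46 (≈4.0217) theta=-30/1127 (≈-0.0266)
z_focus = -x_out/theta_out = -(185/46)/(-30/1127) = 1813/12 ≈ 151.0833
Rounded to 4 decimal places: z = 151.0833

Answer: 151.0833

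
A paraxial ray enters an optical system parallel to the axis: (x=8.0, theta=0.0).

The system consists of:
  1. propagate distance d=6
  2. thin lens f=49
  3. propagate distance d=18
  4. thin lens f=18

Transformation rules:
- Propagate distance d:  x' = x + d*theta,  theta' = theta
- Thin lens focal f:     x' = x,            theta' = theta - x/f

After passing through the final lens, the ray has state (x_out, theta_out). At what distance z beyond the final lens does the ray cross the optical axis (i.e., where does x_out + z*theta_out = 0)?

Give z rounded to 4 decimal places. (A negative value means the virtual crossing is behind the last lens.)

Answer: 11.3878

Derivation:
Initial: x=8.0000 theta=0.0000
After 1 (propagate distance d=6): x=8.0000 theta=0.0000
After 2 (thin lens f=49): x=8.0000 theta=-8/49 (≈-0.1633)
After 3 (propagate distance d=18): x=248/49 (≈5.0612) theta=-8/49 (≈-0.1633)
After 4 (thin lens f=18): x=248/49 (≈5.0612) theta=-4/9 (≈-0.4444)
z_focus = -x_out/theta_out = -(248/49)/(-4/9) = 558/49 ≈ 11.3878
Rounded to 4 decimal places: z = 11.3878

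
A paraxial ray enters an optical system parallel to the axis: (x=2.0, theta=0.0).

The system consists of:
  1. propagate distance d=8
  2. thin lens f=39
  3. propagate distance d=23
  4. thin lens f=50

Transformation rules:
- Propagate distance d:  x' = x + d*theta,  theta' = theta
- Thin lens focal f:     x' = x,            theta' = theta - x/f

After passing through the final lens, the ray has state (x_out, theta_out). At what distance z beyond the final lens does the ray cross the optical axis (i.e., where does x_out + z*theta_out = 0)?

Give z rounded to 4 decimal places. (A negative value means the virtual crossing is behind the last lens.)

Answer: 12.1212

Derivation:
Initial: x=2.0000 theta=0.0000
After 1 (propagate distance d=8): x=2.0000 theta=0.0000
After 2 (thin lens f=39): x=2.0000 theta=-2/39 (≈-0.0513)
After 3 (propagate distance d=23): x=32/39 (≈0.8205) theta=-2/39 (≈-0.0513)
After 4 (thin lens f=50): x=32/39 (≈0.8205) theta=-22/325 (≈-0.0677)
z_focus = -x_out/theta_out = -(32/39)/(-22/325) = 400/33 ≈ 12.1212
Rounded to 4 decimal places: z = 12.1212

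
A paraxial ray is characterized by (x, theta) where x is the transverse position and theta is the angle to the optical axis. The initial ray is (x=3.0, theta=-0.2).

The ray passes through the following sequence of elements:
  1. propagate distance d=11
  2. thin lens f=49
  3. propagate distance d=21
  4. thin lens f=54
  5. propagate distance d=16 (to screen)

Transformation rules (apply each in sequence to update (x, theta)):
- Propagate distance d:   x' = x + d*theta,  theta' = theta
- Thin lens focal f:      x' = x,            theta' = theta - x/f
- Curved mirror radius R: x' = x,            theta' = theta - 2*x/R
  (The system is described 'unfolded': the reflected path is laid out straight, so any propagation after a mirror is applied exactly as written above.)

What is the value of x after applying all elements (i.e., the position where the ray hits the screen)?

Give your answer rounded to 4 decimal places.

Initial: x=3.0000 theta=-0.2000
After 1 (propagate distance d=11): x=0.8000 theta=-0.2000
After 2 (thin lens f=49): x=0.8000 theta=-53/245 (≈-0.2163)
After 3 (propagate distance d=21): x=-131/35 (≈-3.7429) theta=-53/245 (≈-0.2163)
After 4 (thin lens f=54): x=-131/35 (≈-3.7429) theta=-389/2646 (≈-0.1470)
After 5 (propagate distance d=16 (to screen)): x=-40319/6615 (≈-6.0951) theta=-389/2646 (≈-0.1470)
Rounded to 4 decimal places: x = -6.0951

Answer: -6.0951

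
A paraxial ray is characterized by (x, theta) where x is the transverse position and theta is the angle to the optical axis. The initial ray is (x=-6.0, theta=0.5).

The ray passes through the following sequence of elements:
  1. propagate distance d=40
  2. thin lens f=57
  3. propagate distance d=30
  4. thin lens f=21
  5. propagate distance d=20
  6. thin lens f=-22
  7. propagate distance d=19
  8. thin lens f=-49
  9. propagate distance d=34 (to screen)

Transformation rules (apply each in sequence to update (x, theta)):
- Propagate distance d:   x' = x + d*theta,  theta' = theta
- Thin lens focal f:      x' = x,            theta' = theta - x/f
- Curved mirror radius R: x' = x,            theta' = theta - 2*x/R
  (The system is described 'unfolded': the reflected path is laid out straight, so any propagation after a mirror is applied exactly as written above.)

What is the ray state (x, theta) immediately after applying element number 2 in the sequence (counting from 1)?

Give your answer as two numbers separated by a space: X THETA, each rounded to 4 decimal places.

Initial: x=-6.0000 theta=0.5000
After 1 (propagate distance d=40): x=14.0000 theta=0.5000
After 2 (thin lens f=57): x=14.0000 theta=29/114 (≈0.2544)
Rounded to 4 decimal places: x = 14.0000, theta = 0.2544

Answer: 14.0000 0.2544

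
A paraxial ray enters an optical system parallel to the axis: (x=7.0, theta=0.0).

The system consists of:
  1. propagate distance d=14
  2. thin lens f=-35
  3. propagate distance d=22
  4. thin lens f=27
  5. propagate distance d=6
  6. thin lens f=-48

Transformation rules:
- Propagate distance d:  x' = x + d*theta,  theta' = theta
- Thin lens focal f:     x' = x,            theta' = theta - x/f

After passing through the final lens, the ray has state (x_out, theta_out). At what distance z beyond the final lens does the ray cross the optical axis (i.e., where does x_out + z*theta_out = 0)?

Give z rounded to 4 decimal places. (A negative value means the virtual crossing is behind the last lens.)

Initial: x=7.0000 theta=0.0000
After 1 (propagate distance d=14): x=7.0000 theta=0.0000
After 2 (thin lens f=-35): x=7.0000 theta=0.2000
After 3 (propagate distance d=22): x=11.4000 theta=0.2000
After 4 (thin lens f=27): x=11.4000 theta=-2/9 (≈-0.2222)
After 5 (propagate distance d=6): x=151/15 (≈10.0667) theta=-2/9 (≈-0.2222)
After 6 (thin lens f=-48): x=151/15 (≈10.0667) theta=-0.0125
z_focus = -x_out/theta_out = -(151/15)/(-0.0125) = 2416/3 ≈ 805.3333
Rounded to 4 decimal places: z = 805.3333

Answer: 805.3333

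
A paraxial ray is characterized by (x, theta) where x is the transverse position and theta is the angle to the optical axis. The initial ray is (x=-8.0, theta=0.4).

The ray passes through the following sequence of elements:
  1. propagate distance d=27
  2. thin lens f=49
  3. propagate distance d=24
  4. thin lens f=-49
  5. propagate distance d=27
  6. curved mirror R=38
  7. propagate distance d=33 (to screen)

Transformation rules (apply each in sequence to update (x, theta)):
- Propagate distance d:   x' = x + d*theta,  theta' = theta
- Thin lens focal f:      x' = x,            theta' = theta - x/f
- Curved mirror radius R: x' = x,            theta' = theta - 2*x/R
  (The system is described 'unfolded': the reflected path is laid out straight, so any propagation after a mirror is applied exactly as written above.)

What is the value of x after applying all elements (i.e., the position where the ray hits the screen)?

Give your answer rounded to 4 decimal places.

Initial: x=-8.0000 theta=0.4000
After 1 (propagate distance d=27): x=2.8000 theta=0.4000
After 2 (thin lens f=49): x=2.8000 theta=12/35 (≈0.3429)
After 3 (propagate distance d=24): x=386/35 (≈11.0286) theta=12/35 (≈0.3429)
After 4 (thin lens f=-49): x=386/35 (≈11.0286) theta=974/1715 (≈0.5679)
After 5 (propagate distance d=27): x=45212/1715 (≈26.3627) theta=974/1715 (≈0.5679)
After 6 (curved mirror R=38): x=45212/1715 (≈26.3627) theta=-26706/32585 (≈-0.8196)
After 7 (propagate distance d=33 (to screen)): x=-4454/6517 (≈-0.6834) theta=-26706/32585 (≈-0.8196)
Rounded to 4 decimal places: x = -0.6834

Answer: -0.6834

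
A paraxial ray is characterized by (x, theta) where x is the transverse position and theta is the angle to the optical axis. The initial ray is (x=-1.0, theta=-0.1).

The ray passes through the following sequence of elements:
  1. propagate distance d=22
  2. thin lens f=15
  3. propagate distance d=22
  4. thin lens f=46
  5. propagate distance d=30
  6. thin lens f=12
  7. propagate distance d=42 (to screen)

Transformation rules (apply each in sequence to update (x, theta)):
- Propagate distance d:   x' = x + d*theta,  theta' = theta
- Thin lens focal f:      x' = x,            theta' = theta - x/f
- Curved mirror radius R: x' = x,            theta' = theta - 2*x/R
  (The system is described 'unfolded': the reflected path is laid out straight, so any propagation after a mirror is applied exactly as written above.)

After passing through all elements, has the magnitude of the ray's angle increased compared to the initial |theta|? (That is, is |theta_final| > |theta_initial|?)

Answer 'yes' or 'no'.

Initial: x=-1.0000 theta=-0.1000
After 1 (propagate distance d=22): x=-3.2000 theta=-0.1000
After 2 (thin lens f=15): x=-3.2000 theta=17/150 (≈0.1133)
After 3 (propagate distance d=22): x=-53/75 (≈-0.7067) theta=17/150 (≈0.1133)
After 4 (thin lens f=46): x=-53/75 (≈-0.7067) theta=74/575 (≈0.1287)
After 5 (propagate distance d=30): x=5441/1725 (≈3.1542) theta=74/575 (≈0.1287)
After 6 (thin lens f=12): x=5441/1725 (≈3.1542) theta=-2777/20700 (≈-0.1342)
After 7 (propagate distance d=42 (to screen)): x=-8557/3450 (≈-2.4803) theta=-2777/20700 (≈-0.1342)
|theta_initial|=0.1000 |theta_final|=2777/20700 (≈0.1342) -> increased

Answer: yes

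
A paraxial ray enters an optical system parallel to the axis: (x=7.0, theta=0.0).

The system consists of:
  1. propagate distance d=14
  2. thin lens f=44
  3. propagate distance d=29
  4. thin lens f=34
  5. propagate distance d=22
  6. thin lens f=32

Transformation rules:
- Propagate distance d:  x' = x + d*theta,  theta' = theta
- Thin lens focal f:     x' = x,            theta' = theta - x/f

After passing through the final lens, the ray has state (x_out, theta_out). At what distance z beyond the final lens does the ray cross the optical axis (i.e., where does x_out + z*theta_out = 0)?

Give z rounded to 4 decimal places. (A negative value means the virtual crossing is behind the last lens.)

Answer: -18.1760

Derivation:
Initial: x=7.0000 theta=0.0000
After 1 (propagate distance d=14): x=7.0000 theta=0.0000
After 2 (thin lens f=44): x=7.0000 theta=-7/44 (≈-0.1591)
After 3 (propagate distance d=29): x=105/44 (≈2.3864) theta=-7/44 (≈-0.1591)
After 4 (thin lens f=34): x=105/44 (≈2.3864) theta=-343/1496 (≈-0.2293)
After 5 (propagate distance d=22): x=-497/187 (≈-2.6578) theta=-343/1496 (≈-0.2293)
After 6 (thin lens f=32): x=-497/187 (≈-2.6578) theta=-875/5984 (≈-0.1462)
z_focus = -x_out/theta_out = -(-497/187)/(-875/5984) = -18.1760
Rounded to 4 decimal places: z = -18.1760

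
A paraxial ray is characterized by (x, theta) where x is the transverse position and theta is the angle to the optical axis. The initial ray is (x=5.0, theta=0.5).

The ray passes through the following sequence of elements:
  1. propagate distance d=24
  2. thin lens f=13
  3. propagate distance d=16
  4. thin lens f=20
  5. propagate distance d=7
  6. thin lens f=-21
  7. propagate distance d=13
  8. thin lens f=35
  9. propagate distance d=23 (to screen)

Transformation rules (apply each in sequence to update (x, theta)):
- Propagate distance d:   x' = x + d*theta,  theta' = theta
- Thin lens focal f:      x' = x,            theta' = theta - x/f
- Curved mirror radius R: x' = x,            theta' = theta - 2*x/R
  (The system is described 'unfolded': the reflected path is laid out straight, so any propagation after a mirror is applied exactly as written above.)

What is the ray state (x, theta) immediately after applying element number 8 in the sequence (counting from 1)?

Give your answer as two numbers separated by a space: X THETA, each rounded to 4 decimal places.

Answer: -18.0134 -0.6399

Derivation:
Initial: x=5.0000 theta=0.5000
After 1 (propagate distance d=24): x=17.0000 theta=0.5000
After 2 (thin lens f=13): x=17.0000 theta=-21/26 (≈-0.8077)
After 3 (propagate distance d=16): x=53/13 (≈4.0769) theta=-21/26 (≈-0.8077)
After 4 (thin lens f=20): x=53/13 (≈4.0769) theta=-263/260 (≈-1.0115)
After 5 (propagate distance d=7): x=-781/260 (≈-3.0038) theta=-263/260 (≈-1.0115)
After 6 (thin lens f=-21): x=-781/260 (≈-3.0038) theta=-1576/1365 (≈-1.1546)
After 7 (propagate distance d=13): x=-98353/5460 (≈-18.0134) theta=-1576/1365 (≈-1.1546)
After 8 (thin lens f=35): x=-98353/5460 (≈-18.0134) theta=-122287/191100 (≈-0.6399)
Rounded to 4 decimal places: x = -18.0134, theta = -0.6399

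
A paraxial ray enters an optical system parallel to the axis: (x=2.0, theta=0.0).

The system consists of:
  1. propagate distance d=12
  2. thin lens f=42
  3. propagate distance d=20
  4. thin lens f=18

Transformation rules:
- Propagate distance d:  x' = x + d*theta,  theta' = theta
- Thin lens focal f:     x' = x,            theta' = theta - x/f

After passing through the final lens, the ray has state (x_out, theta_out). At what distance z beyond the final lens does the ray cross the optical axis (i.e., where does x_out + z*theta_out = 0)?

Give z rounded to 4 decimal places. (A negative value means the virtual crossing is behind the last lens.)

Answer: 9.9000

Derivation:
Initial: x=2.0000 theta=0.0000
After 1 (propagate distance d=12): x=2.0000 theta=0.0000
After 2 (thin lens f=42): x=2.0000 theta=-1/21 (≈-0.0476)
After 3 (propagate distance d=20): x=22/21 (≈1.0476) theta=-1/21 (≈-0.0476)
After 4 (thin lens f=18): x=22/21 (≈1.0476) theta=-20/189 (≈-0.1058)
z_focus = -x_out/theta_out = -(22/21)/(-20/189) = 9.9000
Rounded to 4 decimal places: z = 9.9000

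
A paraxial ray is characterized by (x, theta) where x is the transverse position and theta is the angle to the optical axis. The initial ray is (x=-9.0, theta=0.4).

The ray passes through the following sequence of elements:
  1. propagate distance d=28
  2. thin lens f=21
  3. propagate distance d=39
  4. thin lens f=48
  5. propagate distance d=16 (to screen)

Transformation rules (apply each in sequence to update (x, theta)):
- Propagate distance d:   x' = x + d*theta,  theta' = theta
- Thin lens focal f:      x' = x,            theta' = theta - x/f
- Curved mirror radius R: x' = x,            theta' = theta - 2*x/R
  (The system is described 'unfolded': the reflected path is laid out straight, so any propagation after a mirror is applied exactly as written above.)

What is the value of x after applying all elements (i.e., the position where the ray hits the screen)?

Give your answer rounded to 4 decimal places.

Initial: x=-9.0000 theta=0.4000
After 1 (propagate distance d=28): x=2.2000 theta=0.4000
After 2 (thin lens f=21): x=2.2000 theta=31/105 (≈0.2952)
After 3 (propagate distance d=39): x=96/7 (≈13.7143) theta=31/105 (≈0.2952)
After 4 (thin lens f=48): x=96/7 (≈13.7143) theta=1/105 (≈0.0095)
After 5 (propagate distance d=16 (to screen)): x=208/15 (≈13.8667) theta=1/105 (≈0.0095)
Rounded to 4 decimal places: x = 13.8667

Answer: 13.8667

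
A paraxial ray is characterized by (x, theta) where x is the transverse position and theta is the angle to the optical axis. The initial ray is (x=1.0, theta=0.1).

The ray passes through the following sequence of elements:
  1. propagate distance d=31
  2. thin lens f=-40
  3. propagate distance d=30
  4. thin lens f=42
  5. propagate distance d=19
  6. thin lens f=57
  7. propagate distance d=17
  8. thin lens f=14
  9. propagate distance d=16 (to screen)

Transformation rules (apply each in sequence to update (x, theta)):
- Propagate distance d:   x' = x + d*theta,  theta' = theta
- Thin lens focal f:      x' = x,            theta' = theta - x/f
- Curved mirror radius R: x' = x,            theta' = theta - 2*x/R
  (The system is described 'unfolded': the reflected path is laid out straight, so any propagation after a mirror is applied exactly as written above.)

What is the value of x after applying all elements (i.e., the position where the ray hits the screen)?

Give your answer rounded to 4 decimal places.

Answer: -4.1280

Derivation:
Initial: x=1.0000 theta=0.1000
After 1 (propagate distance d=31): x=4.1000 theta=0.1000
After 2 (thin lens f=-40): x=4.1000 theta=0.2025
After 3 (propagate distance d=30): x=10.1750 theta=0.2025
After 4 (thin lens f=42): x=10.1750 theta=-167/4200 (≈-0.0398)
After 5 (propagate distance d=19): x=19781/2100 (≈9.4195) theta=-167/4200 (≈-0.0398)
After 6 (thin lens f=57): x=19781/2100 (≈9.4195) theta=-49081/239400 (≈-0.2050)
After 7 (propagate distance d=17): x=202951/34200 (≈5.9342) theta=-49081/239400 (≈-0.2050)
After 8 (thin lens f=14): x=202951/34200 (≈5.9342) theta=-33457/53200 (≈-0.6289)
After 9 (propagate distance d=16 (to screen)): x=-52013/12600 (≈-4.1280) theta=-33457/53200 (≈-0.6289)
Rounded to 4 decimal places: x = -4.1280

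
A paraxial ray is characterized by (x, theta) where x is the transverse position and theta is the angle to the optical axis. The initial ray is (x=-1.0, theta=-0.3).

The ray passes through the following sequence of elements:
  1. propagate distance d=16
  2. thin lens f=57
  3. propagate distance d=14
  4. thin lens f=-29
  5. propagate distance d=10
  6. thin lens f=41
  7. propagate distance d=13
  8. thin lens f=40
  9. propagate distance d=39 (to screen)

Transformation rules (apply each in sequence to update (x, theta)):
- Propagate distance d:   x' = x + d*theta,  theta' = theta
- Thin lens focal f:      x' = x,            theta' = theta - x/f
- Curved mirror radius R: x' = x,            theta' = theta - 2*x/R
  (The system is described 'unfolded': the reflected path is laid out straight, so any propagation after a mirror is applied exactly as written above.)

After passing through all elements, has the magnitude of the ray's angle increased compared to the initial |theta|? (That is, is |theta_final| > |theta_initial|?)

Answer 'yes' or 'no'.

Answer: no

Derivation:
Initial: x=-1.0000 theta=-0.3000
After 1 (propagate distance d=16): x=-5.8000 theta=-0.3000
After 2 (thin lens f=57): x=-5.8000 theta=-113/570 (≈-0.1982)
After 3 (propagate distance d=14): x=-2444/285 (≈-8.5754) theta=-113/570 (≈-0.1982)
After 4 (thin lens f=-29): x=-2444/285 (≈-8.5754) theta=-1633/3306 (≈-0.4940)
After 5 (propagate distance d=10): x=-5879/435 (≈-13.5149) theta=-1633/3306 (≈-0.4940)
After 6 (thin lens f=41): x=-5879/435 (≈-13.5149) theta=-37121/225910 (≈-0.1643)
After 7 (propagate distance d=13): x=-10607201/677730 (≈-15.6511) theta=-37121/225910 (≈-0.1643)
After 8 (thin lens f=40): x=-10607201/677730 (≈-15.6511) theta=6152681/27109200 (≈0.2270)
After 9 (propagate distance d=39 (to screen)): x=-184333481/27109200 (≈-6.7997) theta=6152681/27109200 (≈0.2270)
|theta_initial|=0.3000 |theta_final|=6152681/27109200 (≈0.2270) -> not increased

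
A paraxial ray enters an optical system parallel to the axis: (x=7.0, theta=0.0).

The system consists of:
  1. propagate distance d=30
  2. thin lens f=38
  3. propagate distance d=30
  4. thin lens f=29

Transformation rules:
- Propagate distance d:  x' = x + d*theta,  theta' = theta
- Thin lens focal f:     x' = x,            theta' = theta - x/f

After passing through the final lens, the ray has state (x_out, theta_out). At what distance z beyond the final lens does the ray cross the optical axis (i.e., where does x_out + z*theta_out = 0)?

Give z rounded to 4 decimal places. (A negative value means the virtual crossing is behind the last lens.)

Answer: 6.2703

Derivation:
Initial: x=7.0000 theta=0.0000
After 1 (propagate distance d=30): x=7.0000 theta=0.0000
After 2 (thin lens f=38): x=7.0000 theta=-7/38 (≈-0.1842)
After 3 (propagate distance d=30): x=28/19 (≈1.4737) theta=-7/38 (≈-0.1842)
After 4 (thin lens f=29): x=28/19 (≈1.4737) theta=-259/1102 (≈-0.2350)
z_focus = -x_out/theta_out = -(28/19)/(-259/1102) = 232/37 ≈ 6.2703
Rounded to 4 decimal places: z = 6.2703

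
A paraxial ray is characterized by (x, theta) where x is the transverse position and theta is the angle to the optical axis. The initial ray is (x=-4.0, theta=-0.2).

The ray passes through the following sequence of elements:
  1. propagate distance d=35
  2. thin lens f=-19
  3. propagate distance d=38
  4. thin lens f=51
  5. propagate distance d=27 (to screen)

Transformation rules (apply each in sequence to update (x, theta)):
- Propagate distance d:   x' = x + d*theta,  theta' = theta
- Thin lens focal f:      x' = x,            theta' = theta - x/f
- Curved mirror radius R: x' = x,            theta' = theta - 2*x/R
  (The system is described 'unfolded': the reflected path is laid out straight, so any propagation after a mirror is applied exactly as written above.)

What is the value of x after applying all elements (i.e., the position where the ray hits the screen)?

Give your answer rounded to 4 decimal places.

Initial: x=-4.0000 theta=-0.2000
After 1 (propagate distance d=35): x=-11.0000 theta=-0.2000
After 2 (thin lens f=-19): x=-11.0000 theta=-74/95 (≈-0.7789)
After 3 (propagate distance d=38): x=-40.6000 theta=-74/95 (≈-0.7789)
After 4 (thin lens f=51): x=-40.6000 theta=83/4845 (≈0.0171)
After 5 (propagate distance d=27 (to screen)): x=-64822/1615 (≈-40.1375) theta=83/4845 (≈0.0171)
Rounded to 4 decimal places: x = -40.1375

Answer: -40.1375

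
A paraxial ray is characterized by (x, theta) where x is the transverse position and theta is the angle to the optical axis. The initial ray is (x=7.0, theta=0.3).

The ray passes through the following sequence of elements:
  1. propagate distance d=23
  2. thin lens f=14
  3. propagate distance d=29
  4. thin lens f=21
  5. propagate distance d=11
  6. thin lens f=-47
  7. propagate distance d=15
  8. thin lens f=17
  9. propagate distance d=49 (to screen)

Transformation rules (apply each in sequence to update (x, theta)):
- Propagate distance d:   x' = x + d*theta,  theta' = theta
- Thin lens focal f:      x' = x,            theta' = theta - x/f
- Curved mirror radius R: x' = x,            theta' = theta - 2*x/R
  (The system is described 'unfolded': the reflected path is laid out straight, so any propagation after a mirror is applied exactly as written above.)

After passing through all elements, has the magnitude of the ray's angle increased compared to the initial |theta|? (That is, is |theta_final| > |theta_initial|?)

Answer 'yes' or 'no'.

Initial: x=7.0000 theta=0.3000
After 1 (propagate distance d=23): x=13.9000 theta=0.3000
After 2 (thin lens f=14): x=13.9000 theta=-97/140 (≈-0.6929)
After 3 (propagate distance d=29): x=-867/140 (≈-6.1929) theta=-97/140 (≈-0.6929)
After 4 (thin lens f=21): x=-867/140 (≈-6.1929) theta=-39/98 (≈-0.3980)
After 5 (propagate distance d=11): x=-10359/980 (≈-10.5704) theta=-39/98 (≈-0.3980)
After 6 (thin lens f=-47): x=-10359/980 (≈-10.5704) theta=-28689/46060 (≈-0.6229)
After 7 (propagate distance d=15): x=-229302/11515 (≈-19.9133) theta=-28689/46060 (≈-0.6229)
After 8 (thin lens f=17): x=-229302/11515 (≈-19.9133) theta=85899/156604 (≈0.5485)
After 9 (propagate distance d=49 (to screen)): x=5452719/783020 (≈6.9637) theta=85899/156604 (≈0.5485)
|theta_initial|=0.3000 |theta_final|=85899/156604 (≈0.5485) -> increased

Answer: yes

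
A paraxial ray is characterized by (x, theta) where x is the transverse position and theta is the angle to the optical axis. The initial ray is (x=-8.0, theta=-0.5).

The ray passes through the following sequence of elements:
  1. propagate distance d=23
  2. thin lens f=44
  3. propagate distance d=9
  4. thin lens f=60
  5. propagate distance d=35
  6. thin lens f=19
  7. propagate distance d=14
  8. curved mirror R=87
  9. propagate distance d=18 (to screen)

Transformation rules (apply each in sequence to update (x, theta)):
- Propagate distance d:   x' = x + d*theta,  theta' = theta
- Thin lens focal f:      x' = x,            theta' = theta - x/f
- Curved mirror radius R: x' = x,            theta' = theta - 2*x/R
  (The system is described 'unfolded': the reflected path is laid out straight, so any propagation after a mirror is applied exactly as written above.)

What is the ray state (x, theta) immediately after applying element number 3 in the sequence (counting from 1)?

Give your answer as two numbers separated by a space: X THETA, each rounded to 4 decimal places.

Answer: -20.0114 -0.0568

Derivation:
Initial: x=-8.0000 theta=-0.5000
After 1 (propagate distance d=23): x=-19.5000 theta=-0.5000
After 2 (thin lens f=44): x=-19.5000 theta=-5/88 (≈-0.0568)
After 3 (propagate distance d=9): x=-1761/88 (≈-20.0114) theta=-5/88 (≈-0.0568)
Rounded to 4 decimal places: x = -20.0114, theta = -0.0568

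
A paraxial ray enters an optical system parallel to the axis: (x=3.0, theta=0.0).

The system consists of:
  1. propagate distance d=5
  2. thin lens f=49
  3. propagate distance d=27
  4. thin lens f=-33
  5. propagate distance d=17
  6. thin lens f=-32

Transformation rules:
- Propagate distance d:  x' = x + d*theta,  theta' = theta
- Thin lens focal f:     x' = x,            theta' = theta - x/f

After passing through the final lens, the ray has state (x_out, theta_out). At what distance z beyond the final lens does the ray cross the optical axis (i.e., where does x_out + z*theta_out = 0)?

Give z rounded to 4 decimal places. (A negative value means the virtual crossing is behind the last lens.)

Answer: -92.2353

Derivation:
Initial: x=3.0000 theta=0.0000
After 1 (propagate distance d=5): x=3.0000 theta=0.0000
After 2 (thin lens f=49): x=3.0000 theta=-3/49 (≈-0.0612)
After 3 (propagate distance d=27): x=66/49 (≈1.3469) theta=-3/49 (≈-0.0612)
After 4 (thin lens f=-33): x=66/49 (≈1.3469) theta=-1/49 (≈-0.0204)
After 5 (propagate distance d=17): x=1.0000 theta=-1/49 (≈-0.0204)
After 6 (thin lens f=-32): x=1.0000 theta=17/1568 (≈0.0108)
z_focus = -x_out/theta_out = -(1.0000)/(17/1568) = -1568/17 ≈ -92.2353
Rounded to 4 decimal places: z = -92.2353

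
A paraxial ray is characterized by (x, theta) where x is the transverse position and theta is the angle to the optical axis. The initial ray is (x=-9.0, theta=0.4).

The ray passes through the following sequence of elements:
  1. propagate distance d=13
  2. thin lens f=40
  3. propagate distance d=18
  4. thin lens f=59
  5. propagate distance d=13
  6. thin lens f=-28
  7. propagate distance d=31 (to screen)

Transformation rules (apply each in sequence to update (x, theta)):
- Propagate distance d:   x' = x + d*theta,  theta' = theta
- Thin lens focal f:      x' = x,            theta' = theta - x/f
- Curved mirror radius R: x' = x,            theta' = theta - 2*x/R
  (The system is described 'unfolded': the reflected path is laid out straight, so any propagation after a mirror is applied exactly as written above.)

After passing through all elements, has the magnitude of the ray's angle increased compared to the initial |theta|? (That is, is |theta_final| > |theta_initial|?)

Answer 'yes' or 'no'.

Initial: x=-9.0000 theta=0.4000
After 1 (propagate distance d=13): x=-3.8000 theta=0.4000
After 2 (thin lens f=40): x=-3.8000 theta=0.4950
After 3 (propagate distance d=18): x=5.1100 theta=0.4950
After 4 (thin lens f=59): x=5.1100 theta=4819/11800 (≈0.4084)
After 5 (propagate distance d=13): x=24589/2360 (≈10.4191) theta=4819/11800 (≈0.4084)
After 6 (thin lens f=-28): x=24589/2360 (≈10.4191) theta=257877/330400 (≈0.7805)
After 7 (propagate distance d=31 (to screen)): x=11436647/330400 (≈34.6145) theta=257877/330400 (≈0.7805)
|theta_initial|=0.4000 |theta_final|=257877/330400 (≈0.7805) -> increased

Answer: yes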